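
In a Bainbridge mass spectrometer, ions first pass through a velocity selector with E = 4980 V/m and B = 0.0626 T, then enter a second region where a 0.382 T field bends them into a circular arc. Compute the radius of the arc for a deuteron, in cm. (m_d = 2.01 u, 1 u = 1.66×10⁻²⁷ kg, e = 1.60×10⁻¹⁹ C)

r ≈ 0.434 cm

The selector passes v = E/B = 4980/0.0626 = 7.96×10^4 m/s.
In the deflection region, r = mv/(qB₂) = (3.34×10^-27)(7.96×10^4) / [(1×1.60×10^-19)(0.382)] = 4.34×10^-3 m.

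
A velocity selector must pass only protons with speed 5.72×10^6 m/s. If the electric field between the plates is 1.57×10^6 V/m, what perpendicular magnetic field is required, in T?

qE = qvB ⇒ B = E/v = (1.57×10^6) / (5.72×10^6) = 0.274 T.

B ≈ 0.274 T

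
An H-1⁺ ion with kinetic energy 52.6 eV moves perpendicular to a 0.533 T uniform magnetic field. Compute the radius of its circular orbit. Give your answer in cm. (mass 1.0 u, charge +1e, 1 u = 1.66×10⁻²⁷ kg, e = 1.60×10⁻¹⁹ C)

r ≈ 0.196 cm

Convert the energy: K = 52.6 eV = 8.42×10^-18 J.
v = √(2K/m) = √(2·8.42×10^-18/1.66×10^-27) = 1.01×10^5 m/s.
r = mv/(qB) = (1.66×10^-27)(1.01×10^5) / [(1×1.60×10^-19)(0.533)] = 1.96×10^-3 m.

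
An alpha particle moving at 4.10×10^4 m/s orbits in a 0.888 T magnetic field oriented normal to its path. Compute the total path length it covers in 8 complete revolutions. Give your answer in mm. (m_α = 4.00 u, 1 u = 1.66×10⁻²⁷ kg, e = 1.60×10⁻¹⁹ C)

r = mv/(qB) = 9.58×10^-4 m, so one revolution covers 2πr = 6.02×10^-3 m.
In 8 revolutions: L = 8·2πr = 0.0482 m.

L ≈ 48.2 mm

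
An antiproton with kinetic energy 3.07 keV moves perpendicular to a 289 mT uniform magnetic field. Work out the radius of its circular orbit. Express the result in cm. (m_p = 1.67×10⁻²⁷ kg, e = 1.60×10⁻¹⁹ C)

r ≈ 2.77 cm

Convert the energy: K = 3.07 keV = 4.91×10^-16 J.
v = √(2K/m) = √(2·4.91×10^-16/1.67×10^-27) = 7.67×10^5 m/s.
r = mv/(qB) = (1.67×10^-27)(7.67×10^5) / [(1×1.60×10^-19)(0.289)] = 0.0277 m.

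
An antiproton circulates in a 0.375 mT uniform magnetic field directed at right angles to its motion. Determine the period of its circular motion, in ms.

T ≈ 0.175 ms

The cyclotron period is independent of speed: T = 2πm/(qB).
T = 2π(1.67×10^-27) / [(1×1.60×10^-19)(3.75×10^-4)] = 1.75×10^-4 s.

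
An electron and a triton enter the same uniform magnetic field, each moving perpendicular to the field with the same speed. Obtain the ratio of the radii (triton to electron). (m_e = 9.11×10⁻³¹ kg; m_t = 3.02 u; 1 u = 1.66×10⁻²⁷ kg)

ratio ≈ 5500

r = mv/(qB) ⇒ at equal v, r ∝ m/q.
r_{triton}/r_{electron} = 5500.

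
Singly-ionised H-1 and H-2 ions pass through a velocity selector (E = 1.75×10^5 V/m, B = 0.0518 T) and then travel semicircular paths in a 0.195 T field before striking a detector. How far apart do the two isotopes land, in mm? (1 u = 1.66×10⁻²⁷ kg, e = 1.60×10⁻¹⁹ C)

Both emerge at v = E/B₁ = 3.38×10^6 m/s.
r = mv/(qB₂), so r₁ = 0.180 m and r₂ = 0.359 m, giving Δr = 0.180 m.
After a semicircle each ion lands a diameter 2r from the entry slit, so the separation is 2Δr = 0.359 m.

Δd ≈ 359 mm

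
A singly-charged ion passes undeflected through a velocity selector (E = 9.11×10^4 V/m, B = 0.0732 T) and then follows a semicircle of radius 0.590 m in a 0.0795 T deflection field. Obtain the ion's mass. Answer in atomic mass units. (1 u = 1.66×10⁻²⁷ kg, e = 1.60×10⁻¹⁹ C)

m ≈ 3.63 u

v = E/B₁ = 1.24×10^6 m/s.
From r = mv/(qB₂), m = qB₂r/v = (1×1.60×10^-19)(0.0795)(0.590) / (1.24×10^6) = 6.03×10^-27 kg.
In atomic mass units: m = 6.03×10^-27 / 1.66×10^-27 = 3.63 u.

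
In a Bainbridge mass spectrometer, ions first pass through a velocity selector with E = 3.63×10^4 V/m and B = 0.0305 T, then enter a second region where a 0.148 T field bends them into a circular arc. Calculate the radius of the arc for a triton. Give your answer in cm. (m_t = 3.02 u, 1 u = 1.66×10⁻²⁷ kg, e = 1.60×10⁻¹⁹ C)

r ≈ 25.2 cm

The selector passes v = E/B = 3.63×10^4/0.0305 = 1.19×10^6 m/s.
In the deflection region, r = mv/(qB₂) = (5.01×10^-27)(1.19×10^6) / [(1×1.60×10^-19)(0.148)] = 0.252 m.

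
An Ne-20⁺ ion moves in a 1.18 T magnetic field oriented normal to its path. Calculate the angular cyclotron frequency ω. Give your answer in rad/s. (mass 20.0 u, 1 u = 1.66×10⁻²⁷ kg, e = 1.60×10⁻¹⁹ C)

ω = qB/m = (1×1.60×10^-19)(1.18) / (3.32×10^-26) = 5.69×10^6 rad/s.

ω ≈ 5.69×10^6 rad/s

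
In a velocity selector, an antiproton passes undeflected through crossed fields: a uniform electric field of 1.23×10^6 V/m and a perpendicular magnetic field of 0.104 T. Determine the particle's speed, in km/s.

For zero net force, qE = qvB, so v = E/B.
v = (1.23×10^6) / (0.104) = 1.18×10^7 m/s.

v ≈ 11800 km/s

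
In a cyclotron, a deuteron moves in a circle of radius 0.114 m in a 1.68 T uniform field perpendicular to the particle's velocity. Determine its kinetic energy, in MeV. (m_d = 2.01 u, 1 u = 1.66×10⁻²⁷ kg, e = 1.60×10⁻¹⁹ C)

v = qBr/m = (1×1.60×10^-19)(1.68)(0.114) / (3.34×10^-27) = 9.18×10^6 m/s.
K = ½mv² = 0.5·(3.34×10^-27)·(9.18×10^6)² = 1.41×10^-13 J = 0.879 MeV.

K ≈ 0.879 MeV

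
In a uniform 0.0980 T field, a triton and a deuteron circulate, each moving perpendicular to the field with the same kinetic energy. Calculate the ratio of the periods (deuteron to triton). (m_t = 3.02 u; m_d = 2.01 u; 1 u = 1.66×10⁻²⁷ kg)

T = 2πm/(qB) is independent of speed, so T₂/T₁ = (m₂/q₂)/(m₁/q₁).
T_{deuteron}/T_{triton} = (3.34×10^-27/1e) / (5.01×10^-27/1e) = 0.666.

ratio ≈ 0.666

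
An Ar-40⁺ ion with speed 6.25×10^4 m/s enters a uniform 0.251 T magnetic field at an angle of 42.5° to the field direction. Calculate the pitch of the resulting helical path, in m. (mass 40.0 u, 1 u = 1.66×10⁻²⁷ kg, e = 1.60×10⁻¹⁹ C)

pitch ≈ 0.479 m

The velocity component along B is v∥ = v cos42.5° = 4.61×10^4 m/s.
The cyclotron period T = 2πm/(qB) = 1.04×10^-5 s is set by m, q, B alone.
Pitch = v∥·T = (4.61×10^4)(1.04×10^-5) = 0.479 m.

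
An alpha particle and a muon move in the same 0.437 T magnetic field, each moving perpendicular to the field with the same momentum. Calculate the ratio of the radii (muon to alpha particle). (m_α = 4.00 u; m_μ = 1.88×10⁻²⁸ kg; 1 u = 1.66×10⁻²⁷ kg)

ratio ≈ 2.00

r = p/(qB) ⇒ at equal p, r ∝ 1/q.
r_{muon}/r_{alpha particle} = 2.00.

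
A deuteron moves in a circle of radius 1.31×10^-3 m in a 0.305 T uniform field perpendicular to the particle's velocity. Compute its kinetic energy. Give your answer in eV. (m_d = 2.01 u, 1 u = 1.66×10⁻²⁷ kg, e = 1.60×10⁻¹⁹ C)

K ≈ 3.83 eV

v = qBr/m = (1×1.60×10^-19)(0.305)(1.31×10^-3) / (3.34×10^-27) = 1.92×10^4 m/s.
K = ½mv² = 0.5·(3.34×10^-27)·(1.92×10^4)² = 6.12×10^-19 J = 3.83 eV.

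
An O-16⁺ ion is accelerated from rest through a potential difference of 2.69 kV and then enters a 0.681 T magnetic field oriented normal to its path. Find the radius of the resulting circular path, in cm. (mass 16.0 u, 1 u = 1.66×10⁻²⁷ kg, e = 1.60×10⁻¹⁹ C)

r ≈ 4.39 cm

The kinetic energy gained is K = qV = (1×1.60×10^-19)(2690) = 4.30×10^-16 J.
v = √(2K/m) = 1.80×10^5 m/s.
r = mv/(qB) = (2.66×10^-26)(1.80×10^5) / [(1×1.60×10^-19)(0.681)] = 0.0439 m.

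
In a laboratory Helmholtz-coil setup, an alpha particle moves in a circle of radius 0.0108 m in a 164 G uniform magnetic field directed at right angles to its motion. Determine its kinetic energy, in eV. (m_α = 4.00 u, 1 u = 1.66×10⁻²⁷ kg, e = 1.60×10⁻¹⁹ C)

v = qBr/m = (2×1.60×10^-19)(0.0164)(0.0108) / (6.64×10^-27) = 8540 m/s.
K = ½mv² = 0.5·(6.64×10^-27)·(8540)² = 2.42×10^-19 J = 1.51 eV.

K ≈ 1.51 eV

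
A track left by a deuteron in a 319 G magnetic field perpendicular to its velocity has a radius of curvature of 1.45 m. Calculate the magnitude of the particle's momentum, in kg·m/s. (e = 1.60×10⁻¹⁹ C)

Since qvB = mv²/r, the momentum p = mv = qBr.
p = (1×1.60×10^-19)(0.0319)(1.45) = 7.40×10^-21 kg·m/s.

p ≈ 7.40×10^-21 kg·m/s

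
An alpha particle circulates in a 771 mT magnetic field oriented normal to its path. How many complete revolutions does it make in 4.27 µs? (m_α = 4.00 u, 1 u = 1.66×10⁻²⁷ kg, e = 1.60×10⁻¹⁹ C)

N = 25

T = 2πm/(qB) = 2π(6.64×10^-27) / [(2×1.60×10^-19)(0.771)] = 1.6910×10^-7 s.
N = t/T = 4.27×10^-6 / 1.6910×10^-7 ≈ 25.25, so 25 complete revolutions.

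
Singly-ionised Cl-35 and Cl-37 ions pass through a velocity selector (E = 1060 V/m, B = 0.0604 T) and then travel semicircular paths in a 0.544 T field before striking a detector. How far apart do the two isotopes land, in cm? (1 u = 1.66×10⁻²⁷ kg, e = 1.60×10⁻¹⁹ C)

Δd ≈ 0.134 cm

Both emerge at v = E/B₁ = 1.75×10^4 m/s.
r = mv/(qB₂), so r₁ = 0.011715 m and r₂ = 0.012384 m, giving Δr = 6.69×10^-4 m.
After a semicircle each ion lands a diameter 2r from the entry slit, so the separation is 2Δr = 1.34×10^-3 m.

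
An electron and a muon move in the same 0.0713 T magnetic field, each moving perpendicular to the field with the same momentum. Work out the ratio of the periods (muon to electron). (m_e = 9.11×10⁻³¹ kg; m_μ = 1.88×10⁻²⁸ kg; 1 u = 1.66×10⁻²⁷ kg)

T = 2πm/(qB) is independent of speed, so T₂/T₁ = (m₂/q₂)/(m₁/q₁).
T_{muon}/T_{electron} = (1.88×10^-28/1e) / (9.11×10^-31/1e) = 206.

ratio ≈ 206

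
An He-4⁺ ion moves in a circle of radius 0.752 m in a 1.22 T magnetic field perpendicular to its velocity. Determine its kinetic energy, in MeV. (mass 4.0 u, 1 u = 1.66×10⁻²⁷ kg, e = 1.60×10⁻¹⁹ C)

K ≈ 10.1 MeV

v = qBr/m = (1×1.60×10^-19)(1.22)(0.752) / (6.64×10^-27) = 2.21×10^7 m/s.
K = ½mv² = 0.5·(6.64×10^-27)·(2.21×10^7)² = 1.62×10^-12 J = 10.1 MeV.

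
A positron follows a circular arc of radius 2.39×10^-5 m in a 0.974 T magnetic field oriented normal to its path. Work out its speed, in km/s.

v ≈ 4090 km/s

From qvB = mv²/r, v = qBr/m.
v = (1×1.60×10^-19)(0.974)(2.39×10^-5) / (9.11×10^-31) = 4.09×10^6 m/s.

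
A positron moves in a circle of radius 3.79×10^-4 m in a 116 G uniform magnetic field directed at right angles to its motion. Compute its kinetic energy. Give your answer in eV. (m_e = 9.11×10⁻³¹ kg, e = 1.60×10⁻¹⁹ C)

K ≈ 1.70 eV

v = qBr/m = (1×1.60×10^-19)(0.0116)(3.79×10^-4) / (9.11×10^-31) = 7.72×10^5 m/s.
K = ½mv² = 0.5·(9.11×10^-31)·(7.72×10^5)² = 2.72×10^-19 J = 1.70 eV.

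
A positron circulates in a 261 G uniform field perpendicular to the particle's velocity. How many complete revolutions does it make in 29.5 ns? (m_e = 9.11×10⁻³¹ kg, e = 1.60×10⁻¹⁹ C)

T = 2πm/(qB) = 2π(9.11×10^-31) / [(1×1.60×10^-19)(0.0261)] = 1.3707×10^-9 s.
N = t/T = 2.95×10^-8 / 1.3707×10^-9 ≈ 21.52, so 21 complete revolutions.

N = 21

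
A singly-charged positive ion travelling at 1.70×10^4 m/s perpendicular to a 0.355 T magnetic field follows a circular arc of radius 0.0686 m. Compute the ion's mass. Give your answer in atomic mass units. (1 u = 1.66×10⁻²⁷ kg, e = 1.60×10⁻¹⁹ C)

m ≈ 138 u

qvB = mv²/r ⇒ m = qBr/v.
m = (1×1.60×10^-19)(0.355)(0.0686) / (1.70×10^4) = 2.29×10^-25 kg = 138 u.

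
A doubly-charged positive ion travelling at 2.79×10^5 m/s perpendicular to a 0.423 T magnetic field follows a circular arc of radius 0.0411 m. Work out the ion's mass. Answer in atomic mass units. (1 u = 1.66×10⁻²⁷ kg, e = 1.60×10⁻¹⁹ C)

qvB = mv²/r ⇒ m = qBr/v.
m = (2×1.60×10^-19)(0.423)(0.0411) / (2.79×10^5) = 1.99×10^-26 kg = 12.0 u.

m ≈ 12.0 u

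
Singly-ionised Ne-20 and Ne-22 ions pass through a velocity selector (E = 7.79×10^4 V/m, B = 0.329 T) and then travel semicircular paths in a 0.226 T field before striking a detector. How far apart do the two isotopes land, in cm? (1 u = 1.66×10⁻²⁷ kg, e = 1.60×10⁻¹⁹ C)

Both emerge at v = E/B₁ = 2.37×10^5 m/s.
r = mv/(qB₂), so r₁ = 0.2174 m and r₂ = 0.2391 m, giving Δr = 0.0217 m.
After a semicircle each ion lands a diameter 2r from the entry slit, so the separation is 2Δr = 0.0435 m.

Δd ≈ 4.35 cm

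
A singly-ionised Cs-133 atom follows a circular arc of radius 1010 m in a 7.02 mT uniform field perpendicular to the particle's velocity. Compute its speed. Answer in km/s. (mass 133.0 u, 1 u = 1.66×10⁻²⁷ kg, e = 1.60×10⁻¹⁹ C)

From qvB = mv²/r, v = qBr/m.
v = (1×1.60×10^-19)(7.02×10^-3)(1010) / (2.21×10^-25) = 5.14×10^6 m/s.

v ≈ 5140 km/s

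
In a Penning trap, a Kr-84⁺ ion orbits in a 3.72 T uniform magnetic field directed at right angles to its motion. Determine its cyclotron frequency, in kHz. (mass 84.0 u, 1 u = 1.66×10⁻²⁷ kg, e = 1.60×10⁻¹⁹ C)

f = qB/(2πm) = (1×1.60×10^-19)(3.72) / [2π(1.39×10^-25)] = 6.79×10^5 Hz.

f ≈ 679 kHz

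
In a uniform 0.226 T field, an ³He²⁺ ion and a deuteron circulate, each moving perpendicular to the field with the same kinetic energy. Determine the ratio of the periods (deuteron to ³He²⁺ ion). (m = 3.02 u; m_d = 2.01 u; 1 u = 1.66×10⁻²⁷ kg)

T = 2πm/(qB) is independent of speed, so T₂/T₁ = (m₂/q₂)/(m₁/q₁).
T_{deuteron}/T_{³He²⁺ ion} = (3.34×10^-27/1e) / (5.01×10^-27/2e) = 1.33.

ratio ≈ 1.33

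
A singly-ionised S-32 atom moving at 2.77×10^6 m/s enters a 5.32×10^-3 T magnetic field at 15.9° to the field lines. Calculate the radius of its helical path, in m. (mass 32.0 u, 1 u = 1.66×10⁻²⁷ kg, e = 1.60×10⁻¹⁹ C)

Only the perpendicular component v⊥ = v sin15.9° = 7.59×10^5 m/s is bent by the field.
r = m v⊥ /(qB) = (5.31×10^-26)(7.59×10^5) / [(1×1.60×10^-19)(5.32×10^-3)] = 47.4 m.

r ≈ 47.4 m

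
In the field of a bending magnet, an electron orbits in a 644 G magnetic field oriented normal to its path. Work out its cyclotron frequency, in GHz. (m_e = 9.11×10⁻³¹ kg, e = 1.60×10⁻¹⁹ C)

f ≈ 1.80 GHz

f = qB/(2πm) = (1×1.60×10^-19)(0.0644) / [2π(9.11×10^-31)] = 1.80×10^9 Hz.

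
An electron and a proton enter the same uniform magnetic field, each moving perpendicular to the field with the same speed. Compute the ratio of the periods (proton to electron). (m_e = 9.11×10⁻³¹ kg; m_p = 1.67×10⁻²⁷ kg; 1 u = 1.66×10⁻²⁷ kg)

ratio ≈ 1830

T = 2πm/(qB) is independent of speed, so T₂/T₁ = (m₂/q₂)/(m₁/q₁).
T_{proton}/T_{electron} = (1.67×10^-27/1e) / (9.11×10^-31/1e) = 1830.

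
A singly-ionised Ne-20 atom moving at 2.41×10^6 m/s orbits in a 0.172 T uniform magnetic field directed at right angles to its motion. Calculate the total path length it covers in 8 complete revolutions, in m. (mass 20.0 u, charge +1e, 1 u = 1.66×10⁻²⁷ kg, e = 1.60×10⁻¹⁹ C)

L ≈ 146 m

r = mv/(qB) = 2.91 m, so one revolution covers 2πr = 18.3 m.
In 8 revolutions: L = 8·2πr = 146 m.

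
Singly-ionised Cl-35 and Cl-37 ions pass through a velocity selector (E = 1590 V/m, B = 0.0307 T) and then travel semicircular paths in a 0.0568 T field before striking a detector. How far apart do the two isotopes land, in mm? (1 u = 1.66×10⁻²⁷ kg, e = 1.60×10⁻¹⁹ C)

Δd ≈ 37.8 mm

Both emerge at v = E/B₁ = 5.18×10^4 m/s.
r = mv/(qB₂), so r₁ = 0.3311 m and r₂ = 0.3500 m, giving Δr = 0.0189 m.
After a semicircle each ion lands a diameter 2r from the entry slit, so the separation is 2Δr = 0.0378 m.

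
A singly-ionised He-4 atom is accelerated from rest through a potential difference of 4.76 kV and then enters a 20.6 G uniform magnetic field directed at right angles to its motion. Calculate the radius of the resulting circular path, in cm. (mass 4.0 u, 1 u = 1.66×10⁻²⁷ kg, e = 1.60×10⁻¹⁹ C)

r ≈ 965 cm

The kinetic energy gained is K = qV = (1×1.60×10^-19)(4760) = 7.62×10^-16 J.
v = √(2K/m) = 4.79×10^5 m/s.
r = mv/(qB) = (6.64×10^-27)(4.79×10^5) / [(1×1.60×10^-19)(2.06×10^-3)] = 9.65 m.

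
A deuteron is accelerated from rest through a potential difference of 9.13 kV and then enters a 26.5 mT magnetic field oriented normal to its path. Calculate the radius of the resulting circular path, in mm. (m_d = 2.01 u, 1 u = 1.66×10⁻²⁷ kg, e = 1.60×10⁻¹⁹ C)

r ≈ 736 mm

The kinetic energy gained is K = qV = (1×1.60×10^-19)(9130) = 1.46×10^-15 J.
v = √(2K/m) = 9.36×10^5 m/s.
r = mv/(qB) = (3.34×10^-27)(9.36×10^5) / [(1×1.60×10^-19)(0.0265)] = 0.736 m.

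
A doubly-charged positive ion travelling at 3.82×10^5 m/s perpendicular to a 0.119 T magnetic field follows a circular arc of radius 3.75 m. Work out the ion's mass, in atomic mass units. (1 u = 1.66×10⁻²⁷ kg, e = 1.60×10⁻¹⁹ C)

m ≈ 225 u

qvB = mv²/r ⇒ m = qBr/v.
m = (2×1.60×10^-19)(0.119)(3.75) / (3.82×10^5) = 3.74×10^-25 kg = 225 u.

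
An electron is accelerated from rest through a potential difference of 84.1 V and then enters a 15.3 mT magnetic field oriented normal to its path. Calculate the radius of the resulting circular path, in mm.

The kinetic energy gained is K = qV = (1×1.60×10^-19)(84.1) = 1.35×10^-17 J.
v = √(2K/m) = 5.44×10^6 m/s.
r = mv/(qB) = (9.11×10^-31)(5.44×10^6) / [(1×1.60×10^-19)(0.0153)] = 2.02×10^-3 m.

r ≈ 2.02 mm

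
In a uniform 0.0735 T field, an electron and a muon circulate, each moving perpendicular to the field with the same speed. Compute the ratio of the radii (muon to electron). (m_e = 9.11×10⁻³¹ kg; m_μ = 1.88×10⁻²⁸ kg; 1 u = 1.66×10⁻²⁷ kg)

r = mv/(qB) ⇒ at equal v, r ∝ m/q.
r_{muon}/r_{electron} = 206.

ratio ≈ 206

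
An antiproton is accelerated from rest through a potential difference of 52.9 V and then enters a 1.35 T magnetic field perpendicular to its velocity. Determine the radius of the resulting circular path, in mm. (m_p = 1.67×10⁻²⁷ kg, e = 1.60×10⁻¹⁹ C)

r ≈ 0.778 mm

The kinetic energy gained is K = qV = (1×1.60×10^-19)(52.9) = 8.46×10^-18 J.
v = √(2K/m) = 1.01×10^5 m/s.
r = mv/(qB) = (1.67×10^-27)(1.01×10^5) / [(1×1.60×10^-19)(1.35)] = 7.78×10^-4 m.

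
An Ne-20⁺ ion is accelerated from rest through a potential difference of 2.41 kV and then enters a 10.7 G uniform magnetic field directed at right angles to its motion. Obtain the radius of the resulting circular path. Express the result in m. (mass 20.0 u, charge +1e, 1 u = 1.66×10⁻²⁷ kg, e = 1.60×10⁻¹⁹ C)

The kinetic energy gained is K = qV = (1×1.60×10^-19)(2410) = 3.86×10^-16 J.
v = √(2K/m) = 1.52×10^5 m/s.
r = mv/(qB) = (3.32×10^-26)(1.52×10^5) / [(1×1.60×10^-19)(1.07×10^-3)] = 29.6 m.

r ≈ 29.6 m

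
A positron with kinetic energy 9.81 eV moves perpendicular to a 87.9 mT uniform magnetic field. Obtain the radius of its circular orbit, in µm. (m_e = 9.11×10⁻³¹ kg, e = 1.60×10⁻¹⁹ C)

Convert the energy: K = 9.81 eV = 1.57×10^-18 J.
v = √(2K/m) = √(2·1.57×10^-18/9.11×10^-31) = 1.86×10^6 m/s.
r = mv/(qB) = (9.11×10^-31)(1.86×10^6) / [(1×1.60×10^-19)(0.0879)] = 1.20×10^-4 m.

r ≈ 120 µm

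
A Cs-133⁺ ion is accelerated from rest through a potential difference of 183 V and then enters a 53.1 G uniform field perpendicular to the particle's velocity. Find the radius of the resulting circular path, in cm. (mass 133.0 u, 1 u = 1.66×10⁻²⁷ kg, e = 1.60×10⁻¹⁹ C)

The kinetic energy gained is K = qV = (1×1.60×10^-19)(183) = 2.93×10^-17 J.
v = √(2K/m) = 1.63×10^4 m/s.
r = mv/(qB) = (2.21×10^-25)(1.63×10^4) / [(1×1.60×10^-19)(5.31×10^-3)] = 4.23 m.

r ≈ 423 cm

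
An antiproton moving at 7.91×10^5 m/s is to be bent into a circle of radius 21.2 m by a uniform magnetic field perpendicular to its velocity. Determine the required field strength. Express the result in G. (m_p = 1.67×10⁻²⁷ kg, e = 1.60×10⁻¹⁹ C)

qvB = mv²/r gives B = mv/(qr).
B = (1.67×10^-27)(7.91×10^5) / [(1×1.60×10^-19)(21.2)] = 3.89×10^-4 T.

B ≈ 3.89 G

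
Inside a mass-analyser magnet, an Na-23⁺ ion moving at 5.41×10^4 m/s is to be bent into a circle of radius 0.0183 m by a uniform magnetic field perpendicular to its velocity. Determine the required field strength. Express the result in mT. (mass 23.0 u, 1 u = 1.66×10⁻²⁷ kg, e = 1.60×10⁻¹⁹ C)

B ≈ 705 mT

qvB = mv²/r gives B = mv/(qr).
B = (3.82×10^-26)(5.41×10^4) / [(1×1.60×10^-19)(0.0183)] = 0.705 T.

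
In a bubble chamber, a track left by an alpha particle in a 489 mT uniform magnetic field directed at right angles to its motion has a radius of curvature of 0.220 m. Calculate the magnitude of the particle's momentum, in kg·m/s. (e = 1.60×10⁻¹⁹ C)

p ≈ 3.44×10^-20 kg·m/s

Since qvB = mv²/r, the momentum p = mv = qBr.
p = (2×1.60×10^-19)(0.489)(0.220) = 3.44×10^-20 kg·m/s.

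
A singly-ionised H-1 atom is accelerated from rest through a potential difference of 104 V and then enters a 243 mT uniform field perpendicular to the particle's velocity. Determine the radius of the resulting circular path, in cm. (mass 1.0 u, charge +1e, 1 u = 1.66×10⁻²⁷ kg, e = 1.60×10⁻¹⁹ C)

r ≈ 0.605 cm

The kinetic energy gained is K = qV = (1×1.60×10^-19)(104) = 1.66×10^-17 J.
v = √(2K/m) = 1.42×10^5 m/s.
r = mv/(qB) = (1.66×10^-27)(1.42×10^5) / [(1×1.60×10^-19)(0.243)] = 6.05×10^-3 m.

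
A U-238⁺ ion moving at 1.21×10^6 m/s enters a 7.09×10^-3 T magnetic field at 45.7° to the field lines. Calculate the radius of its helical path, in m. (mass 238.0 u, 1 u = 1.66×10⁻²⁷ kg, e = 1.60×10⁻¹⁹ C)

r ≈ 302 m

Only the perpendicular component v⊥ = v sin45.7° = 8.66×10^5 m/s is bent by the field.
r = m v⊥ /(qB) = (3.95×10^-25)(8.66×10^5) / [(1×1.60×10^-19)(7.09×10^-3)] = 302 m.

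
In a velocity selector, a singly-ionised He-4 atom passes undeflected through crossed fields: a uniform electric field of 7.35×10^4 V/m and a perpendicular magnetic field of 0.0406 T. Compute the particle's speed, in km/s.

v ≈ 1810 km/s

For zero net force, qE = qvB, so v = E/B.
v = (7.35×10^4) / (0.0406) = 1.81×10^6 m/s.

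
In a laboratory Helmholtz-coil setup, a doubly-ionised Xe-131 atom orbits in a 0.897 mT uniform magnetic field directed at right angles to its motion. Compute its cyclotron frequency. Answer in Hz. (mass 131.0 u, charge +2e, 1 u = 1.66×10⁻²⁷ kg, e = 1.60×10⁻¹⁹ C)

f ≈ 210 Hz

f = qB/(2πm) = (2×1.60×10^-19)(8.97×10^-4) / [2π(2.17×10^-25)] = 210 Hz.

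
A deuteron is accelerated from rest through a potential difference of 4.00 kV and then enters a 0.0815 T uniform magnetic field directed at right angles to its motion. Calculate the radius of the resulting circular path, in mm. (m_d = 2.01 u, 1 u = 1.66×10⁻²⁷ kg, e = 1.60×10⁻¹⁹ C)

r ≈ 158 mm

The kinetic energy gained is K = qV = (1×1.60×10^-19)(4000) = 6.40×10^-16 J.
v = √(2K/m) = 6.19×10^5 m/s.
r = mv/(qB) = (3.34×10^-27)(6.19×10^5) / [(1×1.60×10^-19)(0.0815)] = 0.158 m.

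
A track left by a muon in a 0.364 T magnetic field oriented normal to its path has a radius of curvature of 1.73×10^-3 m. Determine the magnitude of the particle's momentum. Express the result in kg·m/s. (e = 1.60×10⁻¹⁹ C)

Since qvB = mv²/r, the momentum p = mv = qBr.
p = (1×1.60×10^-19)(0.364)(1.73×10^-3) = 1.01×10^-22 kg·m/s.

p ≈ 1.01×10^-22 kg·m/s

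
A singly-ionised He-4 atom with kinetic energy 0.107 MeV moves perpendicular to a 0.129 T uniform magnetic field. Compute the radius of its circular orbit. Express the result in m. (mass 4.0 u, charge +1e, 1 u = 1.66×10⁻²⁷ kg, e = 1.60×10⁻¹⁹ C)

r ≈ 0.731 m

Convert the energy: K = 0.107 MeV = 1.71×10^-14 J.
v = √(2K/m) = √(2·1.71×10^-14/6.64×10^-27) = 2.27×10^6 m/s.
r = mv/(qB) = (6.64×10^-27)(2.27×10^6) / [(1×1.60×10^-19)(0.129)] = 0.731 m.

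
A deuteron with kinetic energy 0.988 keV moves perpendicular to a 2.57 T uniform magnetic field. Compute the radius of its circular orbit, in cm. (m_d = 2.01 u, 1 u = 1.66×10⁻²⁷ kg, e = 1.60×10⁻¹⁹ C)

Convert the energy: K = 0.988 keV = 1.58×10^-16 J.
v = √(2K/m) = √(2·1.58×10^-16/3.34×10^-27) = 3.08×10^5 m/s.
r = mv/(qB) = (3.34×10^-27)(3.08×10^5) / [(1×1.60×10^-19)(2.57)] = 2.50×10^-3 m.

r ≈ 0.250 cm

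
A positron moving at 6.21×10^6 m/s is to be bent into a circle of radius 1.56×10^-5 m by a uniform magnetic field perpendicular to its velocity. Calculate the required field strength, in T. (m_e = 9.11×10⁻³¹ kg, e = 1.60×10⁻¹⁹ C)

B ≈ 2.27 T

qvB = mv²/r gives B = mv/(qr).
B = (9.11×10^-31)(6.21×10^6) / [(1×1.60×10^-19)(1.56×10^-5)] = 2.27 T.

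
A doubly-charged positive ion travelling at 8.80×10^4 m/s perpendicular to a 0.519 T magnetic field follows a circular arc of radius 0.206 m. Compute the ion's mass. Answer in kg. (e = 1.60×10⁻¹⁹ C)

qvB = mv²/r ⇒ m = qBr/v.
m = (2×1.60×10^-19)(0.519)(0.206) / (8.80×10^4) = 3.89×10^-25 kg.

m ≈ 3.89×10^-25 kg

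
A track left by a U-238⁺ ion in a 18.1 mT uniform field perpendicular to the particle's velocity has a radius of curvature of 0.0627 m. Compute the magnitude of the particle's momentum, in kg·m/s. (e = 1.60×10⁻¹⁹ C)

p ≈ 1.82×10^-22 kg·m/s

Since qvB = mv²/r, the momentum p = mv = qBr.
p = (1×1.60×10^-19)(0.0181)(0.0627) = 1.82×10^-22 kg·m/s.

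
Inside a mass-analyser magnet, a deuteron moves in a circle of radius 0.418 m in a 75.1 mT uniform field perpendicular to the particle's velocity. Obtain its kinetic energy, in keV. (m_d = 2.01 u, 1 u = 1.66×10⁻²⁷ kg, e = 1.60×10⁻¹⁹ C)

v = qBr/m = (1×1.60×10^-19)(0.0751)(0.418) / (3.34×10^-27) = 1.51×10^6 m/s.
K = ½mv² = 0.5·(3.34×10^-27)·(1.51×10^6)² = 3.78×10^-15 J = 23.6 keV.

K ≈ 23.6 keV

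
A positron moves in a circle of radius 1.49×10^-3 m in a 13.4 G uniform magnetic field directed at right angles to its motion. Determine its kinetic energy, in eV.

v = qBr/m = (1×1.60×10^-19)(1.34×10^-3)(1.49×10^-3) / (9.11×10^-31) = 3.51×10^5 m/s.
K = ½mv² = 0.5·(9.11×10^-31)·(3.51×10^5)² = 5.60×10^-20 J = 0.350 eV.

K ≈ 0.350 eV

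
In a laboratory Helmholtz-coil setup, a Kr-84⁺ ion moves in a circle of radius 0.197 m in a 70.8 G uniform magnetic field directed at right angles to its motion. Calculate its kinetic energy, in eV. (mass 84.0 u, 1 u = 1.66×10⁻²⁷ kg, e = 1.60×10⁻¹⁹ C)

v = qBr/m = (1×1.60×10^-19)(7.08×10^-3)(0.197) / (1.39×10^-25) = 1600 m/s.
K = ½mv² = 0.5·(1.39×10^-25)·(1600)² = 1.79×10^-19 J = 1.12 eV.

K ≈ 1.12 eV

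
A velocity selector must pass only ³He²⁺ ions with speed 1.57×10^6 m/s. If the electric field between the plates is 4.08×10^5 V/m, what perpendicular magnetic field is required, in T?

qE = qvB ⇒ B = E/v = (4.08×10^5) / (1.57×10^6) = 0.260 T.

B ≈ 0.260 T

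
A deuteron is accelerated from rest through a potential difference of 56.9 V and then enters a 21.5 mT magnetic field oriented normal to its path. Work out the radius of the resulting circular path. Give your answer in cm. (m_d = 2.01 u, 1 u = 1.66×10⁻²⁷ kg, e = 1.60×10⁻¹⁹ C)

r ≈ 7.17 cm

The kinetic energy gained is K = qV = (1×1.60×10^-19)(56.9) = 9.10×10^-18 J.
v = √(2K/m) = 7.39×10^4 m/s.
r = mv/(qB) = (3.34×10^-27)(7.39×10^4) / [(1×1.60×10^-19)(0.0215)] = 0.0717 m.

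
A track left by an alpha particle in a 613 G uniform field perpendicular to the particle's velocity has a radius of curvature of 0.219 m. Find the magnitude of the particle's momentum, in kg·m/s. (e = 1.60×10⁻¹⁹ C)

Since qvB = mv²/r, the momentum p = mv = qBr.
p = (2×1.60×10^-19)(0.0613)(0.219) = 4.30×10^-21 kg·m/s.

p ≈ 4.30×10^-21 kg·m/s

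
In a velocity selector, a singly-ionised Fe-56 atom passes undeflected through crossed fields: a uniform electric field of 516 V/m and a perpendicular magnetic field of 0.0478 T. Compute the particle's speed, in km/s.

For zero net force, qE = qvB, so v = E/B.
v = (516) / (0.0478) = 1.08×10^4 m/s.

v ≈ 10.8 km/s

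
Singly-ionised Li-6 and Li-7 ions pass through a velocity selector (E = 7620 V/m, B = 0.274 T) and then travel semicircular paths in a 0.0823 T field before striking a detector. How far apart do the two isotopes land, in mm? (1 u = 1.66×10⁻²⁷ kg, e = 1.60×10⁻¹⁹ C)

Both emerge at v = E/B₁ = 2.78×10^4 m/s.
r = mv/(qB₂), so r₁ = 0.02104 m and r₂ = 0.02454 m, giving Δr = 3.51×10^-3 m.
After a semicircle each ion lands a diameter 2r from the entry slit, so the separation is 2Δr = 7.01×10^-3 m.

Δd ≈ 7.01 mm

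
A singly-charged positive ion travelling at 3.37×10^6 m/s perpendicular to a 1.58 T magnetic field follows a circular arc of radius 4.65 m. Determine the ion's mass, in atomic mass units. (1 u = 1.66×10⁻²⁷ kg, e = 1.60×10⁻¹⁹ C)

m ≈ 210 u

qvB = mv²/r ⇒ m = qBr/v.
m = (1×1.60×10^-19)(1.58)(4.65) / (3.37×10^6) = 3.49×10^-25 kg = 210 u.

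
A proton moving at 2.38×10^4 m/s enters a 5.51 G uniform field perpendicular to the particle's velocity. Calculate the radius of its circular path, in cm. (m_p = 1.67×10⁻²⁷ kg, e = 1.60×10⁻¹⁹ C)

r ≈ 45.1 cm

The magnetic force provides the centripetal force: qvB = mv²/r, so r = mv/(qB).
r = (1.67×10^-27 kg)(2.38×10^4 m/s) / [(1×1.60×10^-19 C)(5.51×10^-4 T)] = 0.451 m.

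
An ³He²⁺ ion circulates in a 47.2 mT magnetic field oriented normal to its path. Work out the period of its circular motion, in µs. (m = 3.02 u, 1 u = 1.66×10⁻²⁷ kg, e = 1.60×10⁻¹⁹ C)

T ≈ 2.09 µs

The cyclotron period is independent of speed: T = 2πm/(qB).
T = 2π(5.01×10^-27) / [(2×1.60×10^-19)(0.0472)] = 2.09×10^-6 s.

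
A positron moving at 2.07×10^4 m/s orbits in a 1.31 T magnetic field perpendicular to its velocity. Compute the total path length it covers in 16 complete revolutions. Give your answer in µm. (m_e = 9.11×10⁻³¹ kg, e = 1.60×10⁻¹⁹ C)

r = mv/(qB) = 9.00×10^-8 m, so one revolution covers 2πr = 5.65×10^-7 m.
In 16 revolutions: L = 16·2πr = 9.04×10^-6 m.

L ≈ 9.04 µm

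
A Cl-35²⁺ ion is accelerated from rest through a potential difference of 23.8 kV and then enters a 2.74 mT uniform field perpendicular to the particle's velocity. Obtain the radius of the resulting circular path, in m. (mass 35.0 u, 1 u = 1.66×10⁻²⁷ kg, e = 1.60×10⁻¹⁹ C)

The kinetic energy gained is K = qV = (2×1.60×10^-19)(2.38×10^4) = 7.62×10^-15 J.
v = √(2K/m) = 5.12×10^5 m/s.
r = mv/(qB) = (5.81×10^-26)(5.12×10^5) / [(2×1.60×10^-19)(2.74×10^-3)] = 33.9 m.

r ≈ 33.9 m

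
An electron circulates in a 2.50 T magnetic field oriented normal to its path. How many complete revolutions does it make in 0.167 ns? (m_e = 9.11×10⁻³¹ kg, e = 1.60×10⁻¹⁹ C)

N = 11

T = 2πm/(qB) = 2π(9.11×10^-31) / [(1×1.60×10^-19)(2.50)] = 1.4310×10^-11 s.
N = t/T = 1.67×10^-10 / 1.4310×10^-11 ≈ 11.67, so 11 complete revolutions.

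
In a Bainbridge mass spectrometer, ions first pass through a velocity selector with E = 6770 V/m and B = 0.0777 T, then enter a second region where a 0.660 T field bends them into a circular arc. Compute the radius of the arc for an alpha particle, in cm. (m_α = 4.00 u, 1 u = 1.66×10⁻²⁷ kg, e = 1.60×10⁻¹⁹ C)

The selector passes v = E/B = 6770/0.0777 = 8.71×10^4 m/s.
In the deflection region, r = mv/(qB₂) = (6.64×10^-27)(8.71×10^4) / [(2×1.60×10^-19)(0.660)] = 2.74×10^-3 m.

r ≈ 0.274 cm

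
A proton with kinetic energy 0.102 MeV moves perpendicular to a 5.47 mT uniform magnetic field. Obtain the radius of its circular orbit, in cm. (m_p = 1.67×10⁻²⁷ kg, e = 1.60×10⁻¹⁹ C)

Convert the energy: K = 0.102 MeV = 1.63×10^-14 J.
v = √(2K/m) = √(2·1.63×10^-14/1.67×10^-27) = 4.42×10^6 m/s.
r = mv/(qB) = (1.67×10^-27)(4.42×10^6) / [(1×1.60×10^-19)(5.47×10^-3)] = 8.44 m.

r ≈ 844 cm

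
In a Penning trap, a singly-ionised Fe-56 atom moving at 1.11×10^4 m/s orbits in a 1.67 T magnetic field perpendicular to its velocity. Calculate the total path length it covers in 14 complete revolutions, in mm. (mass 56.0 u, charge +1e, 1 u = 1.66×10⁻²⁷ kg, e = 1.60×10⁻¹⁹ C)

r = mv/(qB) = 3.86×10^-3 m, so one revolution covers 2πr = 0.0243 m.
In 14 revolutions: L = 14·2πr = 0.340 m.

L ≈ 340 mm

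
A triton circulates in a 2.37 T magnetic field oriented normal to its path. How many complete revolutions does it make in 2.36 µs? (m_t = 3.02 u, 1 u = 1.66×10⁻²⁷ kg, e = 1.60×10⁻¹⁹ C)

N = 28

T = 2πm/(qB) = 2π(5.0132×10^-27) / [(1×1.60×10^-19)(2.37)] = 8.3067×10^-8 s.
N = t/T = 2.36×10^-6 / 8.3067×10^-8 ≈ 28.41, so 28 complete revolutions.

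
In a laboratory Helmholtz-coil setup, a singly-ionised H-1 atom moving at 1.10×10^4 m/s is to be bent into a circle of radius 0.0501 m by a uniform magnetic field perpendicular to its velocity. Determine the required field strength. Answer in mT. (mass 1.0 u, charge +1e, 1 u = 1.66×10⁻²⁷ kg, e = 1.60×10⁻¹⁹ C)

qvB = mv²/r gives B = mv/(qr).
B = (1.66×10^-27)(1.10×10^4) / [(1×1.60×10^-19)(0.0501)] = 2.28×10^-3 T.

B ≈ 2.28 mT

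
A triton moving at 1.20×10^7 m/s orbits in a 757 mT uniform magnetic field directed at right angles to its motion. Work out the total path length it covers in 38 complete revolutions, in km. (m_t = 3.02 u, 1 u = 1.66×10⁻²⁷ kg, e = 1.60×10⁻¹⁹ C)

L ≈ 0.119 km

r = mv/(qB) = 0.497 m, so one revolution covers 2πr = 3.12 m.
In 38 revolutions: L = 38·2πr = 119 m.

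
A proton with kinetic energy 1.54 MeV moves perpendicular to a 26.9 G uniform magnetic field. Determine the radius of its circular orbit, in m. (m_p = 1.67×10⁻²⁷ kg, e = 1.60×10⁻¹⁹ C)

Convert the energy: K = 1.54 MeV = 2.46×10^-13 J.
v = √(2K/m) = √(2·2.46×10^-13/1.67×10^-27) = 1.72×10^7 m/s.
r = mv/(qB) = (1.67×10^-27)(1.72×10^7) / [(1×1.60×10^-19)(2.69×10^-3)] = 66.7 m.

r ≈ 66.7 m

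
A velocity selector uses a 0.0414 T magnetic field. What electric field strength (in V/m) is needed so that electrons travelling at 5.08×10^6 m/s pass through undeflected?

qE = qvB ⇒ E = vB = (5.08×10^6)(0.0414) = 2.10×10^5 V/m.

E ≈ 2.10×10^5 V/m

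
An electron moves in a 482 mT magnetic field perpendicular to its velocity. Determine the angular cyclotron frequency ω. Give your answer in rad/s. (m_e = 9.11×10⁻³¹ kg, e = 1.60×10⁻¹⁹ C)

ω = qB/m = (1×1.60×10^-19)(0.482) / (9.11×10^-31) = 8.47×10^10 rad/s.

ω ≈ 8.47×10^10 rad/s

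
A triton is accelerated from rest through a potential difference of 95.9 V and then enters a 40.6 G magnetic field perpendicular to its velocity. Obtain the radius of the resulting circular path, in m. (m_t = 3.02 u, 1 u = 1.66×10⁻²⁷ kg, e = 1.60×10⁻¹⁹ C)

The kinetic energy gained is K = qV = (1×1.60×10^-19)(95.9) = 1.53×10^-17 J.
v = √(2K/m) = 7.82×10^4 m/s.
r = mv/(qB) = (5.01×10^-27)(7.82×10^4) / [(1×1.60×10^-19)(4.06×10^-3)] = 0.604 m.

r ≈ 0.604 m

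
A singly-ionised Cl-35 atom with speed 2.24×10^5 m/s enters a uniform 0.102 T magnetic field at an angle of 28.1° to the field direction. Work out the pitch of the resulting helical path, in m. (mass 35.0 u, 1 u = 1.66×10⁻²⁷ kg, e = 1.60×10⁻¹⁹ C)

The velocity component along B is v∥ = v cos28.1° = 1.98×10^5 m/s.
The cyclotron period T = 2πm/(qB) = 2.24×10^-5 s is set by m, q, B alone.
Pitch = v∥·T = (1.98×10^5)(2.24×10^-5) = 4.42 m.

pitch ≈ 4.42 m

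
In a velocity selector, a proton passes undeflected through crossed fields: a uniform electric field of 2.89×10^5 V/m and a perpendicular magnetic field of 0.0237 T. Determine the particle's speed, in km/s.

For zero net force, qE = qvB, so v = E/B.
v = (2.89×10^5) / (0.0237) = 1.22×10^7 m/s.

v ≈ 12200 km/s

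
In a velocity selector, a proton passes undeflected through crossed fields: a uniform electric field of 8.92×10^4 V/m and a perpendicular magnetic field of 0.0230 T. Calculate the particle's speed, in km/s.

v ≈ 3880 km/s

For zero net force, qE = qvB, so v = E/B.
v = (8.92×10^4) / (0.0230) = 3.88×10^6 m/s.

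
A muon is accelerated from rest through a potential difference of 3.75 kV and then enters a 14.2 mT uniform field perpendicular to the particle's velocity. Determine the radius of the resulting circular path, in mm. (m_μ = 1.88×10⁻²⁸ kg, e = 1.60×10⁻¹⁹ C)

The kinetic energy gained is K = qV = (1×1.60×10^-19)(3750) = 6.00×10^-16 J.
v = √(2K/m) = 2.53×10^6 m/s.
r = mv/(qB) = (1.88×10^-28)(2.53×10^6) / [(1×1.60×10^-19)(0.0142)] = 0.209 m.

r ≈ 209 mm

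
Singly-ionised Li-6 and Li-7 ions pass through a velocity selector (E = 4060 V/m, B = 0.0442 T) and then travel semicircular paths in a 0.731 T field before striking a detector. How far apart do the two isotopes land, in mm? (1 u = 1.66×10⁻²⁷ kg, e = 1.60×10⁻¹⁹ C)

Both emerge at v = E/B₁ = 9.19×10^4 m/s.
r = mv/(qB₂), so r₁ = 7.82×10^-3 m and r₂ = 9.13×10^-3 m, giving Δr = 1.30×10^-3 m.
After a semicircle each ion lands a diameter 2r from the entry slit, so the separation is 2Δr = 2.61×10^-3 m.

Δd ≈ 2.61 mm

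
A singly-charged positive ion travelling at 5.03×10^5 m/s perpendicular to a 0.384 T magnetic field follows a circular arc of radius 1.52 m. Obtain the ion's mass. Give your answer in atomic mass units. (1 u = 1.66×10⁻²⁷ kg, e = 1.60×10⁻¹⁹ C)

m ≈ 112 u

qvB = mv²/r ⇒ m = qBr/v.
m = (1×1.60×10^-19)(0.384)(1.52) / (5.03×10^5) = 1.86×10^-25 kg = 112 u.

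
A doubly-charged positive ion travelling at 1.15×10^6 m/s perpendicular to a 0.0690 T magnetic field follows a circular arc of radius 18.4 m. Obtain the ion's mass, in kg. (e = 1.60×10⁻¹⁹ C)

m ≈ 3.53×10^-25 kg

qvB = mv²/r ⇒ m = qBr/v.
m = (2×1.60×10^-19)(0.0690)(18.4) / (1.15×10^6) = 3.53×10^-25 kg.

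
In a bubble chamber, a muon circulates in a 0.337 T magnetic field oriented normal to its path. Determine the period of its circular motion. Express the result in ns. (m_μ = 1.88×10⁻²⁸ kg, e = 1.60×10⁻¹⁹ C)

T ≈ 21.9 ns

The cyclotron period is independent of speed: T = 2πm/(qB).
T = 2π(1.88×10^-28) / [(1×1.60×10^-19)(0.337)] = 2.19×10^-8 s.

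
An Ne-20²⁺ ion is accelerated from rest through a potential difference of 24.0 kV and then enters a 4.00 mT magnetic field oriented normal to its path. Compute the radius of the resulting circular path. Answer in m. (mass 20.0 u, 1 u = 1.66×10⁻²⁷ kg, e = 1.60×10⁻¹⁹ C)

r ≈ 17.6 m

The kinetic energy gained is K = qV = (2×1.60×10^-19)(2.40×10^4) = 7.68×10^-15 J.
v = √(2K/m) = 6.80×10^5 m/s.
r = mv/(qB) = (3.32×10^-26)(6.80×10^5) / [(2×1.60×10^-19)(4.00×10^-3)] = 17.6 m.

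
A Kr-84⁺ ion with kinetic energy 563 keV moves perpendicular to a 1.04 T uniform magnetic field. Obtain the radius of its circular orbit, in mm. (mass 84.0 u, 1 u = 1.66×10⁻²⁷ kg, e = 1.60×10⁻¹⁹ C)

r ≈ 953 mm

Convert the energy: K = 563 keV = 9.01×10^-14 J.
v = √(2K/m) = √(2·9.01×10^-14/1.39×10^-25) = 1.14×10^6 m/s.
r = mv/(qB) = (1.39×10^-25)(1.14×10^6) / [(1×1.60×10^-19)(1.04)] = 0.953 m.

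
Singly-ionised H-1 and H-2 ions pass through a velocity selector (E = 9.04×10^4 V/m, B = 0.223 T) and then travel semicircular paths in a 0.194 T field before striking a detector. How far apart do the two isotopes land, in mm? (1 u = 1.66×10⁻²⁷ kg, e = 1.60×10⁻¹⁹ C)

Both emerge at v = E/B₁ = 4.05×10^5 m/s.
r = mv/(qB₂), so r₁ = 0.0217 m and r₂ = 0.0434 m, giving Δr = 0.0217 m.
After a semicircle each ion lands a diameter 2r from the entry slit, so the separation is 2Δr = 0.0434 m.

Δd ≈ 43.4 mm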